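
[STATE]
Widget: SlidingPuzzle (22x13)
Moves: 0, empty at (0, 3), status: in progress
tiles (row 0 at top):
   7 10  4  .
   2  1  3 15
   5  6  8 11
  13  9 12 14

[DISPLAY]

┌────┬────┬────┬────┐ 
│  7 │ 10 │  4 │    │ 
├────┼────┼────┼────┤ 
│  2 │  1 │  3 │ 15 │ 
├────┼────┼────┼────┤ 
│  5 │  6 │  8 │ 11 │ 
├────┼────┼────┼────┤ 
│ 13 │  9 │ 12 │ 14 │ 
└────┴────┴────┴────┘ 
Moves: 0              
                      
                      
                      


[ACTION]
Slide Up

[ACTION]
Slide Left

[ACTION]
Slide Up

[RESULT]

┌────┬────┬────┬────┐ 
│  7 │ 10 │  4 │ 15 │ 
├────┼────┼────┼────┤ 
│  2 │  1 │  3 │ 11 │ 
├────┼────┼────┼────┤ 
│  5 │  6 │  8 │    │ 
├────┼────┼────┼────┤ 
│ 13 │  9 │ 12 │ 14 │ 
└────┴────┴────┴────┘ 
Moves: 2              
                      
                      
                      


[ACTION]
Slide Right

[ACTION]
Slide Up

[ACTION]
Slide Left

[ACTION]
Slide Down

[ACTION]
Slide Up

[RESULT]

┌────┬────┬────┬────┐ 
│  7 │ 10 │  4 │ 15 │ 
├────┼────┼────┼────┤ 
│  2 │  1 │  3 │ 11 │ 
├────┼────┼────┼────┤ 
│  5 │  6 │ 12 │  8 │ 
├────┼────┼────┼────┤ 
│ 13 │  9 │ 14 │    │ 
└────┴────┴────┴────┘ 
Moves: 7              
                      
                      
                      


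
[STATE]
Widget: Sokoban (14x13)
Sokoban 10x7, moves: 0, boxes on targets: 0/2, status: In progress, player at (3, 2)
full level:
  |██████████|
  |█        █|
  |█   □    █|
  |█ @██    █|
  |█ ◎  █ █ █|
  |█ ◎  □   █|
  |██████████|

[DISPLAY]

██████████    
█        █    
█   □    █    
█ @██    █    
█ ◎  █ █ █    
█ ◎  □   █    
██████████    
Moves: 0  0/2 
              
              
              
              
              


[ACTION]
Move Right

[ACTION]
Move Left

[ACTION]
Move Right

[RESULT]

██████████    
█        █    
█   □    █    
█ @██    █    
█ ◎  █ █ █    
█ ◎  □   █    
██████████    
Moves: 2  0/2 
              
              
              
              
              


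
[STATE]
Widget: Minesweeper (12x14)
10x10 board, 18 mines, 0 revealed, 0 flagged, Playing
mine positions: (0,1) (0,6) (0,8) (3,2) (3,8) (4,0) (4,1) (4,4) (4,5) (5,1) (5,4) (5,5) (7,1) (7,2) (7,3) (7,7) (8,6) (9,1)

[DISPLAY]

■■■■■■■■■■  
■■■■■■■■■■  
■■■■■■■■■■  
■■■■■■■■■■  
■■■■■■■■■■  
■■■■■■■■■■  
■■■■■■■■■■  
■■■■■■■■■■  
■■■■■■■■■■  
■■■■■■■■■■  
            
            
            
            


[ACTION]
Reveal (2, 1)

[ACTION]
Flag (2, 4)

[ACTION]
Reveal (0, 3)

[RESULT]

■■1  1■■■■  
■■1  112■■  
■111   1■■  
■■■22211■■  
■■■■■■■■■■  
■■■■■■■■■■  
■■■■■■■■■■  
■■■■■■■■■■  
■■■■■■■■■■  
■■■■■■■■■■  
            
            
            
            


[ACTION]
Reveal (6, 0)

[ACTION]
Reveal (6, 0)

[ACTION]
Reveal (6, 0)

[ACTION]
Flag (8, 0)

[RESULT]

■■1  1■■■■  
■■1  112■■  
■111   1■■  
■■■22211■■  
■■■■■■■■■■  
■■■■■■■■■■  
2■■■■■■■■■  
■■■■■■■■■■  
⚑■■■■■■■■■  
■■■■■■■■■■  
            
            
            
            


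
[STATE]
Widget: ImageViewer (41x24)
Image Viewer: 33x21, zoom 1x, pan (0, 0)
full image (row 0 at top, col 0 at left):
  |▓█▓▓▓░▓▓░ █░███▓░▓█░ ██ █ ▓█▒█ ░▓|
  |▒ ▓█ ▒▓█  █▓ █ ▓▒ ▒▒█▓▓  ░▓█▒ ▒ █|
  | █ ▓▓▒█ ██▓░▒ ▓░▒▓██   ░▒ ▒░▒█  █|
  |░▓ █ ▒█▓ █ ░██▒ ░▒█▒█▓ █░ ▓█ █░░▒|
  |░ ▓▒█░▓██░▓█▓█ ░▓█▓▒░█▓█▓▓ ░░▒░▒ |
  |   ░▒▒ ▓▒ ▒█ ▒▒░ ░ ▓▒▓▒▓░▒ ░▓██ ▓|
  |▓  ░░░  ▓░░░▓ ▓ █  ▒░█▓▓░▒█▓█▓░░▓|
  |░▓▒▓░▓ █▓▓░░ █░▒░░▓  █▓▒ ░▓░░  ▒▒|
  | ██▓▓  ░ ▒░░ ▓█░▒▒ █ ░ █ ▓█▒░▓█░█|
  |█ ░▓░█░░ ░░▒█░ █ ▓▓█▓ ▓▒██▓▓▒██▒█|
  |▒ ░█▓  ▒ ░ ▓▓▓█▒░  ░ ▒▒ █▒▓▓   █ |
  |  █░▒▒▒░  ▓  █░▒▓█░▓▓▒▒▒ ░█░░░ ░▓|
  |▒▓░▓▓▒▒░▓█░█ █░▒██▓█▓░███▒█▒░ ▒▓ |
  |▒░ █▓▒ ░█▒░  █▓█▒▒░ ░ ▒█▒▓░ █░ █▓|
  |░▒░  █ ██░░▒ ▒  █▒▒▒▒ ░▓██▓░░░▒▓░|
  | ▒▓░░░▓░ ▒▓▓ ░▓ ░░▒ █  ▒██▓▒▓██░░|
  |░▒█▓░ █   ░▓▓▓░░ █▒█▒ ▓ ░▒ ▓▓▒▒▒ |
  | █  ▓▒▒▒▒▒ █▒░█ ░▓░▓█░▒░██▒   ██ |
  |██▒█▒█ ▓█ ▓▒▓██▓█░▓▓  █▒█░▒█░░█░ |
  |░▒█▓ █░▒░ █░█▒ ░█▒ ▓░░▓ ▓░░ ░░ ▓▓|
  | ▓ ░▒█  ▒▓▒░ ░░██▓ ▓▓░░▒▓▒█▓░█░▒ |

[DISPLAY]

▓█▓▓▓░▓▓░ █░███▓░▓█░ ██ █ ▓█▒█ ░▓        
▒ ▓█ ▒▓█  █▓ █ ▓▒ ▒▒█▓▓  ░▓█▒ ▒ █        
 █ ▓▓▒█ ██▓░▒ ▓░▒▓██   ░▒ ▒░▒█  █        
░▓ █ ▒█▓ █ ░██▒ ░▒█▒█▓ █░ ▓█ █░░▒        
░ ▓▒█░▓██░▓█▓█ ░▓█▓▒░█▓█▓▓ ░░▒░▒         
   ░▒▒ ▓▒ ▒█ ▒▒░ ░ ▓▒▓▒▓░▒ ░▓██ ▓        
▓  ░░░  ▓░░░▓ ▓ █  ▒░█▓▓░▒█▓█▓░░▓        
░▓▒▓░▓ █▓▓░░ █░▒░░▓  █▓▒ ░▓░░  ▒▒        
 ██▓▓  ░ ▒░░ ▓█░▒▒ █ ░ █ ▓█▒░▓█░█        
█ ░▓░█░░ ░░▒█░ █ ▓▓█▓ ▓▒██▓▓▒██▒█        
▒ ░█▓  ▒ ░ ▓▓▓█▒░  ░ ▒▒ █▒▓▓   █         
  █░▒▒▒░  ▓  █░▒▓█░▓▓▒▒▒ ░█░░░ ░▓        
▒▓░▓▓▒▒░▓█░█ █░▒██▓█▓░███▒█▒░ ▒▓         
▒░ █▓▒ ░█▒░  █▓█▒▒░ ░ ▒█▒▓░ █░ █▓        
░▒░  █ ██░░▒ ▒  █▒▒▒▒ ░▓██▓░░░▒▓░        
 ▒▓░░░▓░ ▒▓▓ ░▓ ░░▒ █  ▒██▓▒▓██░░        
░▒█▓░ █   ░▓▓▓░░ █▒█▒ ▓ ░▒ ▓▓▒▒▒         
 █  ▓▒▒▒▒▒ █▒░█ ░▓░▓█░▒░██▒   ██         
██▒█▒█ ▓█ ▓▒▓██▓█░▓▓  █▒█░▒█░░█░         
░▒█▓ █░▒░ █░█▒ ░█▒ ▓░░▓ ▓░░ ░░ ▓▓        
 ▓ ░▒█  ▒▓▒░ ░░██▓ ▓▓░░▒▓▒█▓░█░▒         
                                         
                                         
                                         


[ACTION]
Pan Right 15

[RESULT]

▓░▓█░ ██ █ ▓█▒█ ░▓                       
▓▒ ▒▒█▓▓  ░▓█▒ ▒ █                       
░▒▓██   ░▒ ▒░▒█  █                       
 ░▒█▒█▓ █░ ▓█ █░░▒                       
░▓█▓▒░█▓█▓▓ ░░▒░▒                        
░ ░ ▓▒▓▒▓░▒ ░▓██ ▓                       
 █  ▒░█▓▓░▒█▓█▓░░▓                       
▒░░▓  █▓▒ ░▓░░  ▒▒                       
░▒▒ █ ░ █ ▓█▒░▓█░█                       
█ ▓▓█▓ ▓▒██▓▓▒██▒█                       
▒░  ░ ▒▒ █▒▓▓   █                        
▒▓█░▓▓▒▒▒ ░█░░░ ░▓                       
▒██▓█▓░███▒█▒░ ▒▓                        
█▒▒░ ░ ▒█▒▓░ █░ █▓                       
 █▒▒▒▒ ░▓██▓░░░▒▓░                       
 ░░▒ █  ▒██▓▒▓██░░                       
░ █▒█▒ ▓ ░▒ ▓▓▒▒▒                        
 ░▓░▓█░▒░██▒   ██                        
▓█░▓▓  █▒█░▒█░░█░                        
░█▒ ▓░░▓ ▓░░ ░░ ▓▓                       
██▓ ▓▓░░▒▓▒█▓░█░▒                        
                                         
                                         
                                         


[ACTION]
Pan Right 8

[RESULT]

 █ ▓█▒█ ░▓                               
  ░▓█▒ ▒ █                               
░▒ ▒░▒█  █                               
█░ ▓█ █░░▒                               
█▓▓ ░░▒░▒                                
▓░▒ ░▓██ ▓                               
▓░▒█▓█▓░░▓                               
▒ ░▓░░  ▒▒                               
█ ▓█▒░▓█░█                               
▒██▓▓▒██▒█                               
 █▒▓▓   █                                
▒ ░█░░░ ░▓                               
██▒█▒░ ▒▓                                
█▒▓░ █░ █▓                               
▓██▓░░░▒▓░                               
▒██▓▒▓██░░                               
 ░▒ ▓▓▒▒▒                                
░██▒   ██                                
▒█░▒█░░█░                                
 ▓░░ ░░ ▓▓                               
▒▓▒█▓░█░▒                                
                                         
                                         
                                         


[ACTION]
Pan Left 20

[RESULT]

▓▓░▓▓░ █░███▓░▓█░ ██ █ ▓█▒█ ░▓           
█ ▒▓█  █▓ █ ▓▒ ▒▒█▓▓  ░▓█▒ ▒ █           
▓▓▒█ ██▓░▒ ▓░▒▓██   ░▒ ▒░▒█  █           
█ ▒█▓ █ ░██▒ ░▒█▒█▓ █░ ▓█ █░░▒           
▒█░▓██░▓█▓█ ░▓█▓▒░█▓█▓▓ ░░▒░▒            
░▒▒ ▓▒ ▒█ ▒▒░ ░ ▓▒▓▒▓░▒ ░▓██ ▓           
░░░  ▓░░░▓ ▓ █  ▒░█▓▓░▒█▓█▓░░▓           
▓░▓ █▓▓░░ █░▒░░▓  █▓▒ ░▓░░  ▒▒           
▓▓  ░ ▒░░ ▓█░▒▒ █ ░ █ ▓█▒░▓█░█           
▓░█░░ ░░▒█░ █ ▓▓█▓ ▓▒██▓▓▒██▒█           
█▓  ▒ ░ ▓▓▓█▒░  ░ ▒▒ █▒▓▓   █            
░▒▒▒░  ▓  █░▒▓█░▓▓▒▒▒ ░█░░░ ░▓           
▓▓▒▒░▓█░█ █░▒██▓█▓░███▒█▒░ ▒▓            
█▓▒ ░█▒░  █▓█▒▒░ ░ ▒█▒▓░ █░ █▓           
  █ ██░░▒ ▒  █▒▒▒▒ ░▓██▓░░░▒▓░           
░░░▓░ ▒▓▓ ░▓ ░░▒ █  ▒██▓▒▓██░░           
▓░ █   ░▓▓▓░░ █▒█▒ ▓ ░▒ ▓▓▒▒▒            
 ▓▒▒▒▒▒ █▒░█ ░▓░▓█░▒░██▒   ██            
█▒█ ▓█ ▓▒▓██▓█░▓▓  █▒█░▒█░░█░            
▓ █░▒░ █░█▒ ░█▒ ▓░░▓ ▓░░ ░░ ▓▓           
░▒█  ▒▓▒░ ░░██▓ ▓▓░░▒▓▒█▓░█░▒            
                                         
                                         
                                         


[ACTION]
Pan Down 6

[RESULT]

░░░  ▓░░░▓ ▓ █  ▒░█▓▓░▒█▓█▓░░▓           
▓░▓ █▓▓░░ █░▒░░▓  █▓▒ ░▓░░  ▒▒           
▓▓  ░ ▒░░ ▓█░▒▒ █ ░ █ ▓█▒░▓█░█           
▓░█░░ ░░▒█░ █ ▓▓█▓ ▓▒██▓▓▒██▒█           
█▓  ▒ ░ ▓▓▓█▒░  ░ ▒▒ █▒▓▓   █            
░▒▒▒░  ▓  █░▒▓█░▓▓▒▒▒ ░█░░░ ░▓           
▓▓▒▒░▓█░█ █░▒██▓█▓░███▒█▒░ ▒▓            
█▓▒ ░█▒░  █▓█▒▒░ ░ ▒█▒▓░ █░ █▓           
  █ ██░░▒ ▒  █▒▒▒▒ ░▓██▓░░░▒▓░           
░░░▓░ ▒▓▓ ░▓ ░░▒ █  ▒██▓▒▓██░░           
▓░ █   ░▓▓▓░░ █▒█▒ ▓ ░▒ ▓▓▒▒▒            
 ▓▒▒▒▒▒ █▒░█ ░▓░▓█░▒░██▒   ██            
█▒█ ▓█ ▓▒▓██▓█░▓▓  █▒█░▒█░░█░            
▓ █░▒░ █░█▒ ░█▒ ▓░░▓ ▓░░ ░░ ▓▓           
░▒█  ▒▓▒░ ░░██▓ ▓▓░░▒▓▒█▓░█░▒            
                                         
                                         
                                         
                                         
                                         
                                         
                                         
                                         
                                         


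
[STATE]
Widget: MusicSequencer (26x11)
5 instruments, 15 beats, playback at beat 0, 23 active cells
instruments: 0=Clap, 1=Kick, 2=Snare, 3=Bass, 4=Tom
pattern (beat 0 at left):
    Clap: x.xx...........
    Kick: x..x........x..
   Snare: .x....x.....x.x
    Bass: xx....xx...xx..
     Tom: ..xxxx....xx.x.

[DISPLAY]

      ▼12345678901234     
  Clap█·██···········     
  Kick█··█········█··     
 Snare·█····█·····█·█     
  Bass██····██···██··     
   Tom··████····██·█·     
                          
                          
                          
                          
                          


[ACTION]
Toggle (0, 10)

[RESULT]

      ▼12345678901234     
  Clap█·██······█····     
  Kick█··█········█··     
 Snare·█····█·····█·█     
  Bass██····██···██··     
   Tom··████····██·█·     
                          
                          
                          
                          
                          


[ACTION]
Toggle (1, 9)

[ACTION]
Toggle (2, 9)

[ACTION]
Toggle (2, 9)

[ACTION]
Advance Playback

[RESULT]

      0▼2345678901234     
  Clap█·██······█····     
  Kick█··█·····█··█··     
 Snare·█····█·····█·█     
  Bass██····██···██··     
   Tom··████····██·█·     
                          
                          
                          
                          
                          


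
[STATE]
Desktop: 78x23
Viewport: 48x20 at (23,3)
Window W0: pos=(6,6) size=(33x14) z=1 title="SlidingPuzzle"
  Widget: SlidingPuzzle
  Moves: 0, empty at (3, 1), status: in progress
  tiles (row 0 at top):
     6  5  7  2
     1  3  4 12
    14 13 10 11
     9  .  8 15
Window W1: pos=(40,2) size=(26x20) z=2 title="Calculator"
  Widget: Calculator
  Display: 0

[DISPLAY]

                 ┃ Calculator             ┃     
                 ┠────────────────────────┨     
                 ┃                       0┃     
━━━━━━━━━━━━━━━┓ ┃┌───┬───┬───┬───┐       ┃     
               ┃ ┃│ 7 │ 8 │ 9 │ ÷ │       ┃     
───────────────┨ ┃├───┼───┼───┼───┤       ┃     
────┐          ┃ ┃│ 4 │ 5 │ 6 │ × │       ┃     
  2 │          ┃ ┃├───┼───┼───┼───┤       ┃     
────┤          ┃ ┃│ 1 │ 2 │ 3 │ - │       ┃     
 12 │          ┃ ┃├───┼───┼───┼───┤       ┃     
────┤          ┃ ┃│ 0 │ . │ = │ + │       ┃     
 11 │          ┃ ┃├───┼───┼───┼───┤       ┃     
────┤          ┃ ┃│ C │ MC│ MR│ M+│       ┃     
 15 │          ┃ ┃└───┴───┴───┴───┘       ┃     
────┘          ┃ ┃                        ┃     
               ┃ ┃                        ┃     
━━━━━━━━━━━━━━━┛ ┃                        ┃     
                 ┃                        ┃     
                 ┗━━━━━━━━━━━━━━━━━━━━━━━━┛     
                                                


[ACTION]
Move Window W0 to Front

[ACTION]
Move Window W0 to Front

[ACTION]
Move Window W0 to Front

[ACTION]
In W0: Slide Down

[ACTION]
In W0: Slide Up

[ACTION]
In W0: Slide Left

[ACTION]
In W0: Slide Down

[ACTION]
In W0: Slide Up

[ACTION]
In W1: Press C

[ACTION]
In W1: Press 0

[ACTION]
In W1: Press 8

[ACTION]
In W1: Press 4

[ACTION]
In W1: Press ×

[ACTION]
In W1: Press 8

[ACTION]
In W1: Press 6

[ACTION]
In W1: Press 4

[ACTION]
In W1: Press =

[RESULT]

                 ┃ Calculator             ┃     
                 ┠────────────────────────┨     
                 ┃                   72576┃     
━━━━━━━━━━━━━━━┓ ┃┌───┬───┬───┬───┐       ┃     
               ┃ ┃│ 7 │ 8 │ 9 │ ÷ │       ┃     
───────────────┨ ┃├───┼───┼───┼───┤       ┃     
────┐          ┃ ┃│ 4 │ 5 │ 6 │ × │       ┃     
  2 │          ┃ ┃├───┼───┼───┼───┤       ┃     
────┤          ┃ ┃│ 1 │ 2 │ 3 │ - │       ┃     
 12 │          ┃ ┃├───┼───┼───┼───┤       ┃     
────┤          ┃ ┃│ 0 │ . │ = │ + │       ┃     
 11 │          ┃ ┃├───┼───┼───┼───┤       ┃     
────┤          ┃ ┃│ C │ MC│ MR│ M+│       ┃     
 15 │          ┃ ┃└───┴───┴───┴───┘       ┃     
────┘          ┃ ┃                        ┃     
               ┃ ┃                        ┃     
━━━━━━━━━━━━━━━┛ ┃                        ┃     
                 ┃                        ┃     
                 ┗━━━━━━━━━━━━━━━━━━━━━━━━┛     
                                                


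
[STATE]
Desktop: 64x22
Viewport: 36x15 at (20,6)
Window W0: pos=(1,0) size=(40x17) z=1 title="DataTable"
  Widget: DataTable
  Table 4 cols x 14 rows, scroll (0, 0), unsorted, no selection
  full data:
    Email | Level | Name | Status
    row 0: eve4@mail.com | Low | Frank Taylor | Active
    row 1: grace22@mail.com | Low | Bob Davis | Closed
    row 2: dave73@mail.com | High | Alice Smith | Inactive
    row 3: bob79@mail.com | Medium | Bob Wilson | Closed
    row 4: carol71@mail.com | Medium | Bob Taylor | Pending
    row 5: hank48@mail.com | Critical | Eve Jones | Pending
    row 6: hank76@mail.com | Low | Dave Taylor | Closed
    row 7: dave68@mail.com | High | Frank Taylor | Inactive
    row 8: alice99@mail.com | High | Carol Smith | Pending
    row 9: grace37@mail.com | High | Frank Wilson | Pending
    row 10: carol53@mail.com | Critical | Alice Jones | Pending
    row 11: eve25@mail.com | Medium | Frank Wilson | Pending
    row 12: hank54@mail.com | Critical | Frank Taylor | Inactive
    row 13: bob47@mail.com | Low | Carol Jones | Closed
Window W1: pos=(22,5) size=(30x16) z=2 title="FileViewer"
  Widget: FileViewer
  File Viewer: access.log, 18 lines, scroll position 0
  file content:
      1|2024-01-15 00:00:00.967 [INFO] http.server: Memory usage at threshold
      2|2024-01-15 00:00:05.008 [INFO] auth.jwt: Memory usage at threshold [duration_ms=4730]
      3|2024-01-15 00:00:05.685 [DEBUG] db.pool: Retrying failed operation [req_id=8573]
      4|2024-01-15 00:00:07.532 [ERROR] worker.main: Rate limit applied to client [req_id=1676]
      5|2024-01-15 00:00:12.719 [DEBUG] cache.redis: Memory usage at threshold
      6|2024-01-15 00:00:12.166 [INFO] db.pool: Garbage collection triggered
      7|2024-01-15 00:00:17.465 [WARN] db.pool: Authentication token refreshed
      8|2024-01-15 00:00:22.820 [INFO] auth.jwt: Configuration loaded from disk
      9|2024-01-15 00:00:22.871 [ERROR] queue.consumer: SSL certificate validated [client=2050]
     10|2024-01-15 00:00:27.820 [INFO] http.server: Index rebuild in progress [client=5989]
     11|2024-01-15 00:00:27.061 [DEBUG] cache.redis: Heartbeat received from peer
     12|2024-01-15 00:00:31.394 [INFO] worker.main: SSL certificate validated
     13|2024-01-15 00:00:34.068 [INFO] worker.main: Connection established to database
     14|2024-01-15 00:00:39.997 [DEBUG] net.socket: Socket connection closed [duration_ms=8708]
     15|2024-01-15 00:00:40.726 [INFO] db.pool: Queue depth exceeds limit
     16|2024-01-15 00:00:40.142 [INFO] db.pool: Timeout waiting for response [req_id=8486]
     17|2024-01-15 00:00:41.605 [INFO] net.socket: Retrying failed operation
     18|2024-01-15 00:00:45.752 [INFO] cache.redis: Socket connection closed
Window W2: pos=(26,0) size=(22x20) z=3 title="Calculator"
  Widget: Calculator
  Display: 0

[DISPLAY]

ow┃ Fi┃├───┼───┼───┼───┤   ┃   ┃    
ig┠───┃│ 4 │ 5 │ 6 │ × │   ┃───┨    
ed┃202┃├───┼───┼───┼───┤   ┃IN▲┃    
ed┃202┃│ 1 │ 2 │ 3 │ - │   ┃IN█┃    
ri┃202┃├───┼───┼───┼───┤   ┃DE░┃    
ow┃202┃│ 0 │ . │ = │ + │   ┃ER░┃    
ig┃202┃├───┼───┼───┼───┤   ┃DE░┃    
ig┃202┃│ C │ MC│ MR│ M+│   ┃IN░┃    
ig┃202┃└───┴───┴───┴───┘   ┃WA░┃    
ri┃202┃                    ┃IN░┃    
━━┃202┃                    ┃ER░┃    
  ┃202┃                    ┃IN░┃    
  ┃202┃                    ┃DE░┃    
  ┃202┗━━━━━━━━━━━━━━━━━━━━┛IN▼┃    
  ┗━━━━━━━━━━━━━━━━━━━━━━━━━━━━┛    


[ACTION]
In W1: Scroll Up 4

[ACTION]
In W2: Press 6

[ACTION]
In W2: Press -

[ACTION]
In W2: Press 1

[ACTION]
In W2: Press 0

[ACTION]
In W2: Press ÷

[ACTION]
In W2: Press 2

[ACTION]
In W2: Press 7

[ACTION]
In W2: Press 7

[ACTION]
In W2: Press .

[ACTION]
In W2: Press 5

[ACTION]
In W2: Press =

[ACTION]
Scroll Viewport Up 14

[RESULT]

━━━━━━┏━━━━━━━━━━━━━━━━━━━━┓        
      ┃ Calculator         ┃        
──────┠────────────────────┨        
evel  ┃      -0.01441441441┃        
──────┃┌───┬───┬───┬───┐   ┃        
ow┏━━━┃│ 7 │ 8 │ 9 │ ÷ │   ┃━━━┓    
ow┃ Fi┃├───┼───┼───┼───┤   ┃   ┃    
ig┠───┃│ 4 │ 5 │ 6 │ × │   ┃───┨    
ed┃202┃├───┼───┼───┼───┤   ┃IN▲┃    
ed┃202┃│ 1 │ 2 │ 3 │ - │   ┃IN█┃    
ri┃202┃├───┼───┼───┼───┤   ┃DE░┃    
ow┃202┃│ 0 │ . │ = │ + │   ┃ER░┃    
ig┃202┃├───┼───┼───┼───┤   ┃DE░┃    
ig┃202┃│ C │ MC│ MR│ M+│   ┃IN░┃    
ig┃202┃└───┴───┴───┴───┘   ┃WA░┃    


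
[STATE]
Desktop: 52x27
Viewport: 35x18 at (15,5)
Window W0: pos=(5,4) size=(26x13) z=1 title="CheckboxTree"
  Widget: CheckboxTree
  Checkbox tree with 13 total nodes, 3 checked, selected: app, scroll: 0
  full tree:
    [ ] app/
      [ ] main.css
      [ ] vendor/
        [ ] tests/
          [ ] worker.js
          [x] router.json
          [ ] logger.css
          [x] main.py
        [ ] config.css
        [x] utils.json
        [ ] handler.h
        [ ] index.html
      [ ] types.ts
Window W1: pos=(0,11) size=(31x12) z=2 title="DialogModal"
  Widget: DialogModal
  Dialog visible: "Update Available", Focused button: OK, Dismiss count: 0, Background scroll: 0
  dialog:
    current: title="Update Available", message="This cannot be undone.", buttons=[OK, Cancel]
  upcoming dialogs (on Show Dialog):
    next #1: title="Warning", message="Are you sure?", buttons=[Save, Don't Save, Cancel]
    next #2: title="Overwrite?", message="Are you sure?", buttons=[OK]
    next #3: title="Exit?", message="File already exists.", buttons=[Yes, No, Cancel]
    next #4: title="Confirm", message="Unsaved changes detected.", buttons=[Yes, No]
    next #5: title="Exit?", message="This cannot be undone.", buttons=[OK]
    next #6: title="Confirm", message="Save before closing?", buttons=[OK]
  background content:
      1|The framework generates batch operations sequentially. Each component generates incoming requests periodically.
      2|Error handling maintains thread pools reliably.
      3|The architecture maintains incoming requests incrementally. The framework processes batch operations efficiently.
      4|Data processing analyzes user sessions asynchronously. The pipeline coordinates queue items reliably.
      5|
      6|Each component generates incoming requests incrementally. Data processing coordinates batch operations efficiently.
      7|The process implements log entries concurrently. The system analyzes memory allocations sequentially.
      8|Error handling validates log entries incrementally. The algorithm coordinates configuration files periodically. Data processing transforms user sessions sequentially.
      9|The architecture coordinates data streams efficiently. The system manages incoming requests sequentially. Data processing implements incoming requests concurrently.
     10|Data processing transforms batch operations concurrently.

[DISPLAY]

Tree           ┃                   
───────────────┨                   
               ┃                   
in.css         ┃                   
ndor/          ┃                   
tests/         ┃                   
━━━━━━━━━━━━━━━┓                   
               ┃                   
───────────────┨                   
generates batch┃                   
────────────┐re┃                   
Available   │in┃                   
t be undone.│er┃                   
Cancel      │  ┃                   
────────────┘co┃                   
plements log en┃                   
 validates log ┃                   
━━━━━━━━━━━━━━━┛                   


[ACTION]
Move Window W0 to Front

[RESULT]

Tree           ┃                   
───────────────┨                   
               ┃                   
in.css         ┃                   
ndor/          ┃                   
tests/         ┃                   
] worker.js    ┃                   
] router.json  ┃                   
] logger.css   ┃                   
] main.py      ┃                   
config.css     ┃                   
━━━━━━━━━━━━━━━┛                   
t be undone.│er┃                   
Cancel      │  ┃                   
────────────┘co┃                   
plements log en┃                   
 validates log ┃                   
━━━━━━━━━━━━━━━┛                   


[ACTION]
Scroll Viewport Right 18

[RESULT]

ee           ┃                     
─────────────┨                     
             ┃                     
.css         ┃                     
or/          ┃                     
sts/         ┃                     
worker.js    ┃                     
router.json  ┃                     
logger.css   ┃                     
main.py      ┃                     
nfig.css     ┃                     
━━━━━━━━━━━━━┛                     
be undone.│er┃                     
ncel      │  ┃                     
──────────┘co┃                     
ements log en┃                     
alidates log ┃                     
━━━━━━━━━━━━━┛                     


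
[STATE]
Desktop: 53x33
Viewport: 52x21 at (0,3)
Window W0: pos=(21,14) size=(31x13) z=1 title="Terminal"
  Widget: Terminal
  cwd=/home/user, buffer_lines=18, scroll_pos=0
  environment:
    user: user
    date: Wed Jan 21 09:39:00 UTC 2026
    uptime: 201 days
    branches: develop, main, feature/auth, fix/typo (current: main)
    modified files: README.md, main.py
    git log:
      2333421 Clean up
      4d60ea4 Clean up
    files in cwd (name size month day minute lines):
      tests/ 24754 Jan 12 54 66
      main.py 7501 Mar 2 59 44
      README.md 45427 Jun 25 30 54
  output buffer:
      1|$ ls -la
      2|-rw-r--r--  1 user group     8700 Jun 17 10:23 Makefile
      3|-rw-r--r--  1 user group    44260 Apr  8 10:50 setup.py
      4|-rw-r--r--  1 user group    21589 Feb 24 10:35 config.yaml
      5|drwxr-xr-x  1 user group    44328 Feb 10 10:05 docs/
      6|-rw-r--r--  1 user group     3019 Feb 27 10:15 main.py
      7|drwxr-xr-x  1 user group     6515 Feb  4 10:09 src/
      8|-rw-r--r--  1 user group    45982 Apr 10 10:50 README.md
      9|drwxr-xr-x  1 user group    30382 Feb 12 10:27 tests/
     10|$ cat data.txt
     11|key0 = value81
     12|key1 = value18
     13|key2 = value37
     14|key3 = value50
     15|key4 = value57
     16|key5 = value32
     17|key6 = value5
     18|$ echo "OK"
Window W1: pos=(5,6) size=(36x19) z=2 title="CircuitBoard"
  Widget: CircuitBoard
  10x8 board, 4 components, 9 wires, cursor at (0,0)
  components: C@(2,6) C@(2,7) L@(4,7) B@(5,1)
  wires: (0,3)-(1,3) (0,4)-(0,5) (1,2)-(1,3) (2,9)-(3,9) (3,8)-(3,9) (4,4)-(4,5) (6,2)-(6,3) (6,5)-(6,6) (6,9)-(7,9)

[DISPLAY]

                                                    
                                                    
                                                    
     ┏━━━━━━━━━━━━━━━━━━━━━━━━━━━━━━━━━━┓           
     ┃ CircuitBoard                     ┃           
     ┠──────────────────────────────────┨           
     ┃   0 1 2 3 4 5 6 7 8 9            ┃           
     ┃0  [.]          ·   · ─ ·         ┃           
     ┃                │                 ┃           
     ┃1           · ─ ·                 ┃           
     ┃                                  ┃           
     ┃2                           C   C ┃━━━━━━━━━━┓
     ┃                                  ┃          ┃
     ┃3                                 ┃──────────┨
     ┃                                  ┃          ┃
     ┃4                   · ─ ·       L ┃group     ┃
     ┃                                  ┃group    4┃
     ┃5       B                         ┃group    2┃
     ┃                                  ┃group    4┃
     ┃6           · ─ ·       · ─ ·     ┃group     ┃
     ┃                                  ┃group     ┃


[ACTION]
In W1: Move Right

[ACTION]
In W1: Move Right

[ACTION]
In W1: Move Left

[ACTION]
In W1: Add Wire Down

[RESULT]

                                                    
                                                    
                                                    
     ┏━━━━━━━━━━━━━━━━━━━━━━━━━━━━━━━━━━┓           
     ┃ CircuitBoard                     ┃           
     ┠──────────────────────────────────┨           
     ┃   0 1 2 3 4 5 6 7 8 9            ┃           
     ┃0      [.]      ·   · ─ ·         ┃           
     ┃        │       │                 ┃           
     ┃1       ·   · ─ ·                 ┃           
     ┃                                  ┃           
     ┃2                           C   C ┃━━━━━━━━━━┓
     ┃                                  ┃          ┃
     ┃3                                 ┃──────────┨
     ┃                                  ┃          ┃
     ┃4                   · ─ ·       L ┃group     ┃
     ┃                                  ┃group    4┃
     ┃5       B                         ┃group    2┃
     ┃                                  ┃group    4┃
     ┃6           · ─ ·       · ─ ·     ┃group     ┃
     ┃                                  ┃group     ┃


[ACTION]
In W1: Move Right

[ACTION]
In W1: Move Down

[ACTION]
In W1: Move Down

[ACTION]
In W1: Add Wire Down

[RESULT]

                                                    
                                                    
                                                    
     ┏━━━━━━━━━━━━━━━━━━━━━━━━━━━━━━━━━━┓           
     ┃ CircuitBoard                     ┃           
     ┠──────────────────────────────────┨           
     ┃   0 1 2 3 4 5 6 7 8 9            ┃           
     ┃0       ·       ·   · ─ ·         ┃           
     ┃        │       │                 ┃           
     ┃1       ·   · ─ ·                 ┃           
     ┃                                  ┃           
     ┃2          [.]              C   C ┃━━━━━━━━━━┓
     ┃            │                     ┃          ┃
     ┃3           ·                     ┃──────────┨
     ┃                                  ┃          ┃
     ┃4                   · ─ ·       L ┃group     ┃
     ┃                                  ┃group    4┃
     ┃5       B                         ┃group    2┃
     ┃                                  ┃group    4┃
     ┃6           · ─ ·       · ─ ·     ┃group     ┃
     ┃                                  ┃group     ┃


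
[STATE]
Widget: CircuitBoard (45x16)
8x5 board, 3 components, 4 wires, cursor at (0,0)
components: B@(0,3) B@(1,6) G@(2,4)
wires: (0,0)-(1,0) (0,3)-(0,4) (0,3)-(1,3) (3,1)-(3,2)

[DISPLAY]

   0 1 2 3 4 5 6 7                           
0  [.]          B ─ ·                        
    │           │                            
1   ·           ·           B                
                                             
2                   G                        
                                             
3       · ─ ·                                
                                             
4                                            
Cursor: (0,0)                                
                                             
                                             
                                             
                                             
                                             


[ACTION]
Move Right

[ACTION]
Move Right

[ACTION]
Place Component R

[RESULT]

   0 1 2 3 4 5 6 7                           
0   ·      [R]  B ─ ·                        
    │           │                            
1   ·           ·           B                
                                             
2                   G                        
                                             
3       · ─ ·                                
                                             
4                                            
Cursor: (0,2)                                
                                             
                                             
                                             
                                             
                                             


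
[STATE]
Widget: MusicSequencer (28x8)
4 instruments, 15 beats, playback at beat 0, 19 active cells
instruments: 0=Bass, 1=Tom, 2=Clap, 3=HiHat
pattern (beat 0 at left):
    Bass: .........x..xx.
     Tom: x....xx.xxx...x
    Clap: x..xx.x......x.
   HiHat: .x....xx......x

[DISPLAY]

      ▼12345678901234       
  Bass·········█··██·       
   Tom█····██·███···█       
  Clap█··██·█······█·       
 HiHat·█····██······█       
                            
                            
                            


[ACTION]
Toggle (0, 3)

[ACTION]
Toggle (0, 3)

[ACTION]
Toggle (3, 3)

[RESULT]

      ▼12345678901234       
  Bass·········█··██·       
   Tom█····██·███···█       
  Clap█··██·█······█·       
 HiHat·█·█··██······█       
                            
                            
                            


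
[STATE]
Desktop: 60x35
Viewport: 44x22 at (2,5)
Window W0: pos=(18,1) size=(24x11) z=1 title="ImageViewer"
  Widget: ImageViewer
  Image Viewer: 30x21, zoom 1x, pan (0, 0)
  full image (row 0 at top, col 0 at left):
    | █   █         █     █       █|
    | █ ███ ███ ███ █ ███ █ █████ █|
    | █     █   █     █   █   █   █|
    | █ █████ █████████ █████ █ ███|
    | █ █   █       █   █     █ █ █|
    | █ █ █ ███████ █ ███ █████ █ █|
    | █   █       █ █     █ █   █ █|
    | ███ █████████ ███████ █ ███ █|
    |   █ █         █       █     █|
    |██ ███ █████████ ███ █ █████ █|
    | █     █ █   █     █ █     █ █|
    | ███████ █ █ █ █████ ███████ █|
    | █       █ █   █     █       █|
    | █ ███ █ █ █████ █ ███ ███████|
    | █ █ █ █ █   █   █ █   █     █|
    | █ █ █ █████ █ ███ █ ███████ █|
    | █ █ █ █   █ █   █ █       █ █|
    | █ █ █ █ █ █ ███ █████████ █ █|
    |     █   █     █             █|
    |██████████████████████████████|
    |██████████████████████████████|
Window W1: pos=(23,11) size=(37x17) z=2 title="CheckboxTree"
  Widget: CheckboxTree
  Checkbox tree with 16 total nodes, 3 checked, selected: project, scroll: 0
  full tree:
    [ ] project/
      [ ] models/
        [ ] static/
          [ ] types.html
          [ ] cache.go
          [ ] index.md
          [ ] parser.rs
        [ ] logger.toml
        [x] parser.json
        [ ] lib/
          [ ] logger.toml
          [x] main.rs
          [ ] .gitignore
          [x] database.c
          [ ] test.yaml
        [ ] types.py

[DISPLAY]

                ┃ █ ███ ███ ███ █ ███ █┃    
                ┃ █     █   █     █   █┃    
                ┃ █ █████ █████████ ███┃    
                ┃ █ █   █       █   █  ┃    
                ┃ █ █ █ ███████ █ ███ █┃    
                ┃ █   █       █ █     █┃    
                ┗━━━━┏━━━━━━━━━━━━━━━━━━━━━━
                     ┃ CheckboxTree         
                     ┠──────────────────────
                     ┃>[-] project/         
                     ┃   [-] models/        
                     ┃     [ ] static/      
                     ┃       [ ] types.html 
                     ┃       [ ] cache.go   
                     ┃       [ ] index.md   
                     ┃       [ ] parser.rs  
                     ┃     [ ] logger.toml  
                     ┃     [x] parser.json  
                     ┃     [-] lib/         
                     ┃       [ ] logger.toml
                     ┃       [x] main.rs    
                     ┃       [ ] .gitignore 


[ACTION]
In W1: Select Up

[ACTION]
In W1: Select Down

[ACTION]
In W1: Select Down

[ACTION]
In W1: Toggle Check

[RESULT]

                ┃ █ ███ ███ ███ █ ███ █┃    
                ┃ █     █   █     █   █┃    
                ┃ █ █████ █████████ ███┃    
                ┃ █ █   █       █   █  ┃    
                ┃ █ █ █ ███████ █ ███ █┃    
                ┃ █   █       █ █     █┃    
                ┗━━━━┏━━━━━━━━━━━━━━━━━━━━━━
                     ┃ CheckboxTree         
                     ┠──────────────────────
                     ┃ [-] project/         
                     ┃   [-] models/        
                     ┃>    [x] static/      
                     ┃       [x] types.html 
                     ┃       [x] cache.go   
                     ┃       [x] index.md   
                     ┃       [x] parser.rs  
                     ┃     [ ] logger.toml  
                     ┃     [x] parser.json  
                     ┃     [-] lib/         
                     ┃       [ ] logger.toml
                     ┃       [x] main.rs    
                     ┃       [ ] .gitignore 
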